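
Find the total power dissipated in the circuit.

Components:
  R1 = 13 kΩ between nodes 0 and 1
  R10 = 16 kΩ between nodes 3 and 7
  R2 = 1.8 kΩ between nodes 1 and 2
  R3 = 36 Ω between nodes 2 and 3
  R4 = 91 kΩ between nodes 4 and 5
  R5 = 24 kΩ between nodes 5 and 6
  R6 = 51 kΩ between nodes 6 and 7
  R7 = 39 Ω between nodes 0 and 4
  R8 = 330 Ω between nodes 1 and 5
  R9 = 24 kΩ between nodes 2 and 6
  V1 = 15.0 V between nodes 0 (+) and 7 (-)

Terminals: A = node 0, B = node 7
Nodal analysis, taking node 7 as the 0 V reference.
Source V1 fixes V_0 = 15 V.
KCL at each unknown node (sum of currents leaving = 0; resistances in Ω):
  Node 1: (V_1 - 15)/13000 + (V_1 - V_2)/1800 + (V_1 - V_5)/330 = 0
  Node 2: (V_2 - V_1)/1800 + (V_2 - V_3)/36 + (V_2 - V_6)/24000 = 0
  Node 3: (V_3 - V_2)/36 + (V_3 - 0)/16000 = 0
  Node 4: (V_4 - V_5)/91000 + (V_4 - 15)/39 = 0
  Node 5: (V_5 - V_4)/91000 + (V_5 - V_6)/24000 + (V_5 - V_1)/330 = 0
  Node 6: (V_6 - V_5)/24000 + (V_6 - 0)/51000 + (V_6 - V_2)/24000 = 0
Collecting terms (coefficients in siemens):
  0.003663·V_1 - 0.0005556·V_2 - 0.00303·V_5 = 0.001154
  0.02837·V_2 - 0.0005556·V_1 - 0.02778·V_3 - 0.00004167·V_6 = 0
  0.02784·V_3 - 0.02778·V_2 = 0
  0.02565·V_4 - 0.00001099·V_5 = 0.3846
  0.003083·V_5 - 0.00303·V_1 - 0.00001099·V_4 - 0.00004167·V_6 = 0
  0.0001029·V_6 - 0.00004167·V_2 - 0.00004167·V_5 = 0
Solving these 6 simultaneous equations (Gaussian elimination) gives:
  V_1 = 8.322 V, V_2 = 7.412 V, V_3 = 7.395 V, V_4 = 15 V
  V_5 = 8.32 V, V_6 = 6.368 V
Power in each resistor, P = (ΔV)²/R:
  P_R1 = (15 - 8.322)²/13000 = 0.00343 W
  P_R2 = (8.322 - 7.412)²/1800 = 0.0004604 W
  P_R3 = (7.412 - 7.395)²/36 = 0.000007691 W
  P_R4 = (15 - 8.32)²/91000 = 0.00049 W
  P_R5 = (8.32 - 6.368)²/24000 = 0.0001588 W
  P_R6 = (6.368 - 0)²/51000 = 0.000795 W
  P_R7 = (15 - 15)²/39 = 0.00000021 W
  P_R8 = (8.322 - 8.32)²/330 = 0.00000002089 W
  P_R9 = (7.412 - 6.368)²/24000 = 0.00004545 W
  P_R10 = (7.395 - 0)²/16000 = 0.003418 W
P_total = P_R1 + P_R2 + P_R3 + P_R4 + P_R5 + P_R6 + P_R7 + P_R8 + P_R9 + P_R10 = 0.008806 W

Final answer: 0.008806 W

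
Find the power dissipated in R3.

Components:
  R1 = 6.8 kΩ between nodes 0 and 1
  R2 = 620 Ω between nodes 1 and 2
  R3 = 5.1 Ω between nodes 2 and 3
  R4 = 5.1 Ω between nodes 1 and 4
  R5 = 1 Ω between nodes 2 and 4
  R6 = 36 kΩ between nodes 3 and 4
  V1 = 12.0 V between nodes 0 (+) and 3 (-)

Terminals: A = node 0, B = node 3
Nodal analysis, taking node 3 as the 0 V reference.
Source V1 fixes V_0 = 12 V.
KCL at each unknown node (sum of currents leaving = 0; resistances in Ω):
  Node 1: (V_1 - 12)/6800 + (V_1 - V_2)/620 + (V_1 - V_4)/5.1 = 0
  Node 2: (V_2 - V_1)/620 + (V_2 - 0)/5.1 + (V_2 - V_4)/1 = 0
  Node 4: (V_4 - V_1)/5.1 + (V_4 - V_2)/1 + (V_4 - 0)/36000 = 0
Collecting terms (coefficients in siemens):
  0.1978·V_1 - 0.001613·V_2 - 0.1961·V_4 = 0.001765
  1.198·V_2 - 0.001613·V_1 - 1·V_4 = 0
  1.196·V_4 - 0.1961·V_1 - 1·V_2 = 0
Solving these 3 simultaneous equations (Gaussian elimination) gives:
  V_1 = 0.01963 V, V_2 = 0.008984 V, V_4 = 0.01073 V
I_R3 = (V_2 - V_3)/R3 = (0.008984 - 0)/5.1 = 0.001762 A
P_R3 = I_R3² × R3 = (0.001762)² × 5.1 = 0.00001583 W

Final answer: 1.583e-05 W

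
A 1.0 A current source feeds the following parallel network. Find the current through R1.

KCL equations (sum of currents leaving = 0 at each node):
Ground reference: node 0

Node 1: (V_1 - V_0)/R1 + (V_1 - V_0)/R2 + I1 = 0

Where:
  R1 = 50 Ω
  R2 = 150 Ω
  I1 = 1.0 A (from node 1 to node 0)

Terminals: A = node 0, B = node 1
All resistors sit directly between nodes 0 and 1, so they are in parallel and share one voltage V; the full source current 1 A splits among them.
1/R_par = 1/50 + 1/150 = 0.02667 S  =>  R_par = 37.5 Ω
V = I × R_par = 1 × 37.5 = 37.5 V
I_R1 = V/R1 = 37.5/50 = 0.75 A

Final answer: 0.75 A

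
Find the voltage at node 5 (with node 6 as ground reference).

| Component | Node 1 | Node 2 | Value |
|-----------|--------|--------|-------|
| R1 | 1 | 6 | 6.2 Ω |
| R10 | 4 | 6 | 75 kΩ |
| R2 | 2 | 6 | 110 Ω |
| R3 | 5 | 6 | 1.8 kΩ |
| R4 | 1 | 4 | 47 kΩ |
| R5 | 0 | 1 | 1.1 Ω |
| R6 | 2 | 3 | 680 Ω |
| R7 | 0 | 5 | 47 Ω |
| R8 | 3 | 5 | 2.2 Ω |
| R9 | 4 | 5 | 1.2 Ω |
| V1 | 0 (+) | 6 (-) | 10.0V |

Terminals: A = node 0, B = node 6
Nodal analysis, taking node 6 as the 0 V reference.
Source V1 fixes V_0 = 10 V.
KCL at each unknown node (sum of currents leaving = 0; resistances in Ω):
  Node 1: (V_1 - 0)/6.2 + (V_1 - V_4)/47000 + (V_1 - 10)/1.1 = 0
  Node 2: (V_2 - 0)/110 + (V_2 - V_3)/680 = 0
  Node 3: (V_3 - V_2)/680 + (V_3 - V_5)/2.2 = 0
  Node 4: (V_4 - V_1)/47000 + (V_4 - V_5)/1.2 + (V_4 - 0)/75000 = 0
  Node 5: (V_5 - 0)/1800 + (V_5 - 10)/47 + (V_5 - V_3)/2.2 + (V_5 - V_4)/1.2 = 0
Collecting terms (coefficients in siemens):
  1.07·V_1 - 0.00002128·V_4 = 9.091
  0.01056·V_2 - 0.001471·V_3 = 0
  0.456·V_3 - 0.001471·V_2 - 0.4545·V_5 = 0
  0.8334·V_4 - 0.00002128·V_1 - 0.8333·V_5 = 0
  1.31·V_5 - 0.4545·V_3 - 0.8333·V_4 = 0.2128
Solving these 5 simultaneous equations (Gaussian elimination) gives:
  V_1 = 8.493 V, V_2 = 1.278 V, V_3 = 9.181 V, V_4 = 9.207 V
  V_5 = 9.207 V
The requested potential is V_5 = 9.207 V.

Final answer: V_5 = 9.207 V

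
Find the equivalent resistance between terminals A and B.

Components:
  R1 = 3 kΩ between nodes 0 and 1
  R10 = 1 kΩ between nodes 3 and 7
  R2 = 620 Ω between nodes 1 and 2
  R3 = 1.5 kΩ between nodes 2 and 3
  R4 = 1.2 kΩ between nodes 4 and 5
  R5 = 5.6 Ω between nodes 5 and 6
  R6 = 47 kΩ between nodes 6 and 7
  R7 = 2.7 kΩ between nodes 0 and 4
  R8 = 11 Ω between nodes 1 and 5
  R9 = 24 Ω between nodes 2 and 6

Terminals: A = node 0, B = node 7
The network is not a plain series/parallel combination. Inject a 1 A test current into terminal A (node 0) and return it from terminal B (node 7); then R_eq = V_A / (1 A).
Nodal analysis, taking node 7 as the 0 V reference.
Current source I_test pushes 1 A into node 0 and draws it out of node 7.
KCL at each unknown node (sum of currents leaving = 0; resistances in Ω):
  Node 0: (V_0 - V_1)/3000 + (V_0 - V_4)/2700 - 1 = 0
  Node 1: (V_1 - V_0)/3000 + (V_1 - V_2)/620 + (V_1 - V_5)/11 = 0
  Node 2: (V_2 - V_1)/620 + (V_2 - V_3)/1500 + (V_2 - V_6)/24 = 0
  Node 3: (V_3 - V_2)/1500 + (V_3 - 0)/1000 = 0
  Node 4: (V_4 - V_0)/2700 + (V_4 - V_5)/1200 = 0
  Node 5: (V_5 - V_1)/11 + (V_5 - V_4)/1200 + (V_5 - V_6)/5.6 = 0
  Node 6: (V_6 - V_2)/24 + (V_6 - V_5)/5.6 + (V_6 - 0)/47000 = 0
Collecting terms (coefficients in siemens):
  0.0007037·V_0 - 0.0003333·V_1 - 0.0003704·V_4 = 1
  0.09286·V_1 - 0.0003333·V_0 - 0.001613·V_2 - 0.09091·V_5 = 0
  0.04395·V_2 - 0.001613·V_1 - 0.0006667·V_3 - 0.04167·V_6 = 0
  0.001667·V_3 - 0.0006667·V_2 = 0
  0.001204·V_4 - 0.0003704·V_0 - 0.0008333·V_5 = 0
  0.2703·V_5 - 0.09091·V_1 - 0.0008333·V_4 - 0.1786·V_6 = 0
  0.2203·V_6 - 0.04167·V_2 - 0.1786·V_5 = 0
Solving these 7 simultaneous equations (Gaussian elimination) gives:
  V_0 = 4098 V, V_1 = 2405 V, V_2 = 2373 V, V_3 = 949.1 V
  V_4 = 2922 V, V_5 = 2399 V, V_6 = 2394 V
R_eq = V_0 / 1 A = 4098 Ω = 4.098 kΩ

Final answer: 4.098 kΩ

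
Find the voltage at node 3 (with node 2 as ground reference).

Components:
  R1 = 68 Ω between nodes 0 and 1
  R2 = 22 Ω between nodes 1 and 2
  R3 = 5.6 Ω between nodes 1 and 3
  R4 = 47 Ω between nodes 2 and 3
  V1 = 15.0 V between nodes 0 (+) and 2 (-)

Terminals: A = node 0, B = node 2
Nodal analysis, taking node 2 as the 0 V reference.
Source V1 fixes V_0 = 15 V.
KCL at each unknown node (sum of currents leaving = 0; resistances in Ω):
  Node 1: (V_1 - 15)/68 + (V_1 - 0)/22 + (V_1 - V_3)/5.6 = 0
  Node 3: (V_3 - V_1)/5.6 + (V_3 - 0)/47 = 0
Collecting terms (coefficients in siemens):
  0.2387·V_1 - 0.1786·V_3 = 0.2206
  0.1998·V_3 - 0.1786·V_1 = 0
Determinant D = (0.2387)(0.1998) - (-0.1786)(-0.1786) = 0.01582
V_1 = [(0.2206)(0.1998) - (-0.1786)(0)]/D = 2.786 V
V_3 = [(0.2387)(0) - (0.2206)(-0.1786)]/D = 2.49 V
The requested potential is V_3 = 2.49 V.

Final answer: V_3 = 2.49 V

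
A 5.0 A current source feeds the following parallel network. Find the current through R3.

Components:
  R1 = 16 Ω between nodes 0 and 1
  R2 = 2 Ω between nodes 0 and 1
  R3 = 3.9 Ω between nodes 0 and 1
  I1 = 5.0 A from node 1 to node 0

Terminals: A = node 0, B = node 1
All resistors sit directly between nodes 0 and 1, so they are in parallel and share one voltage V; the full source current 5 A splits among them.
1/R_par = 1/16 + 1/2 + 1/3.9 = 0.8189 S  =>  R_par = 1.221 Ω
V = I × R_par = 5 × 1.221 = 6.106 V
I_R3 = V/R3 = 6.106/3.9 = 1.566 A

Final answer: 1.566 A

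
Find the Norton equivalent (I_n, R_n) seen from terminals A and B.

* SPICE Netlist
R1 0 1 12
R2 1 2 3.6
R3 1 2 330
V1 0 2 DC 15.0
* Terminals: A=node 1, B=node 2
Find the Thévenin equivalent first; then I_n = V_th/R_th and R_n = R_th.
Step 1 — V_th is the open-circuit voltage V_A - V_B (nothing connected across the terminals).
Nodal analysis, taking node 2 as the 0 V reference.
Source V1 fixes V_0 = 15 V.
KCL at each unknown node (sum of currents leaving = 0; resistances in Ω):
  Node 1: (V_1 - 15)/12 + (V_1 - 0)/3.6 + (V_1 - 0)/330 = 0
Collecting terms: 0.3641 × V_1 = 1.25  =>  V_1 = 3.433 V
V_th = V_1 - V_2 = 3.433 - 0 = 3.433 V
Step 2 — R_th: zero the source — replace V1 by a short circuit (node 2 merges into node 0) — and find the resistance seen between A (node 1) and B (node 0).
Reduce the network between node 1 (A) and node 0 (B) by series/parallel combination:
  Rp1 = R1 ‖ R2 ‖ R3 (parallel, all between nodes 0 and 1) = 1/(1/12 + 1/3.6 + 1/330) = 2.746 Ω
R_th = 2.746 Ω
I_n = V_th/R_th = 3.433/2.746 = 1.25 A, and R_n = R_th = 2.746 Ω

Final answer: I_n = 1.25 A, R_n = 2.746 Ω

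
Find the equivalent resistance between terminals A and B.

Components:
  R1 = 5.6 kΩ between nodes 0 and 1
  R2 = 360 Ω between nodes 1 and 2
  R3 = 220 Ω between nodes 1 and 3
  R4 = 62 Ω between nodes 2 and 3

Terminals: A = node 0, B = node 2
Reduce the network between node 0 (A) and node 2 (B) by series/parallel combination:
  Rs1 = R3 + R4 (series, joined only at node 3) = 220 + 62 = 282 Ω
  Rp1 = R2 ‖ Rs1 (parallel, both between nodes 1 and 2) = 1/(1/360 + 1/282) = 158.1 Ω
  Rs2 = R1 + Rp1 (series, joined only at node 1) = 5600 + 158.1 = 5758 Ω
R_eq = 5.758 kΩ

Final answer: 5.758 kΩ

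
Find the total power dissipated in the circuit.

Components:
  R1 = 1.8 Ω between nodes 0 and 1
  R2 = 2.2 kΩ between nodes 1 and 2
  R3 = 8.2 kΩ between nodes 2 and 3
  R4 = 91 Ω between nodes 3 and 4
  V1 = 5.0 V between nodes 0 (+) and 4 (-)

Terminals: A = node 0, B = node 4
Nodal analysis, taking node 4 as the 0 V reference.
Source V1 fixes V_0 = 5 V.
KCL at each unknown node (sum of currents leaving = 0; resistances in Ω):
  Node 1: (V_1 - 5)/1.8 + (V_1 - V_2)/2200 = 0
  Node 2: (V_2 - V_1)/2200 + (V_2 - V_3)/8200 = 0
  Node 3: (V_3 - V_2)/8200 + (V_3 - 0)/91 = 0
Collecting terms (coefficients in siemens):
  0.556·V_1 - 0.0004545·V_2 = 2.778
  0.0005765·V_2 - 0.0004545·V_1 - 0.000122·V_3 = 0
  0.01111·V_3 - 0.000122·V_2 = 0
Solving these 3 simultaneous equations (Gaussian elimination) gives:
  V_1 = 4.999 V, V_2 = 3.951 V, V_3 = 0.04336 V
Power in each resistor, P = (ΔV)²/R:
  P_R1 = (5 - 4.999)²/1.8 = 0.0000004087 W
  P_R2 = (4.999 - 3.951)²/2200 = 0.0004996 W
  P_R3 = (3.951 - 0.04336)²/8200 = 0.001862 W
  P_R4 = (0.04336 - 0)²/91 = 0.00002066 W
P_total = P_R1 + P_R2 + P_R3 + P_R4 = 0.002383 W

Final answer: 0.002383 W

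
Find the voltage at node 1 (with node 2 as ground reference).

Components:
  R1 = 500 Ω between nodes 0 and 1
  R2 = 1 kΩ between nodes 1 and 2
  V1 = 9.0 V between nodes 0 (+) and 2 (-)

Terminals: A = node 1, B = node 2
Nodal analysis, taking node 2 as the 0 V reference.
Source V1 fixes V_0 = 9 V.
KCL at each unknown node (sum of currents leaving = 0; resistances in Ω):
  Node 1: (V_1 - 9)/500 + (V_1 - 0)/1000 = 0
Collecting terms: 0.003 × V_1 = 0.018  =>  V_1 = 6 V
The requested potential is V_1 = 6 V.

Final answer: V_1 = 6 V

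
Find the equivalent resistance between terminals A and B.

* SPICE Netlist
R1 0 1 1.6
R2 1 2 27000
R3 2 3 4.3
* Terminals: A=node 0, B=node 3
Reduce the network between node 0 (A) and node 3 (B) by series/parallel combination:
  Rs1 = R1 + R2 (series, joined only at node 1) = 1.6 + 27000 = 27000 Ω
  Rs2 = R3 + Rs1 (series, joined only at node 2) = 4.3 + 27000 = 27010 Ω
R_eq = 27.01 kΩ

Final answer: 27.01 kΩ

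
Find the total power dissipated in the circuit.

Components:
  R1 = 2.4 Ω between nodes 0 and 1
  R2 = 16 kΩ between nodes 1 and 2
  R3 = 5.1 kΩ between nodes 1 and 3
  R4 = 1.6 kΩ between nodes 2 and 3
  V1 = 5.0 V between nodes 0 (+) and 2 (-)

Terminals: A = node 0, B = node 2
Nodal analysis, taking node 2 as the 0 V reference.
Source V1 fixes V_0 = 5 V.
KCL at each unknown node (sum of currents leaving = 0; resistances in Ω):
  Node 1: (V_1 - 5)/2.4 + (V_1 - 0)/16000 + (V_1 - V_3)/5100 = 0
  Node 3: (V_3 - V_1)/5100 + (V_3 - 0)/1600 = 0
Collecting terms (coefficients in siemens):
  0.4169·V_1 - 0.0001961·V_3 = 2.083
  0.0008211·V_3 - 0.0001961·V_1 = 0
Determinant D = (0.4169)(0.0008211) - (-0.0001961)(-0.0001961) = 0.0003423
V_1 = [(2.083)(0.0008211) - (-0.0001961)(0)]/D = 4.997 V
V_3 = [(0.4169)(0) - (2.083)(-0.0001961)]/D = 1.193 V
Power in each resistor, P = (ΔV)²/R:
  P_R1 = (5 - 4.997)²/2.4 = 0.000002688 W
  P_R2 = (4.997 - 0)²/16000 = 0.001561 W
  P_R3 = (4.997 - 1.193)²/5100 = 0.002837 W
  P_R4 = (0 - 1.193)²/1600 = 0.0008902 W
P_total = P_R1 + P_R2 + P_R3 + P_R4 = 0.005291 W

Final answer: 0.005291 W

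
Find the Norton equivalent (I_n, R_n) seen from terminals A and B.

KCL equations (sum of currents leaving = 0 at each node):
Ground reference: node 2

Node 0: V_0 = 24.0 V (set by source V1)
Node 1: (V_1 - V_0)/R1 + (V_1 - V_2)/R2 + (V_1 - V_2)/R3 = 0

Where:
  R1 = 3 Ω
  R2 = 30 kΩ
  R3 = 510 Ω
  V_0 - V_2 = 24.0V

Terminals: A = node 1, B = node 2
Find the Thévenin equivalent first; then I_n = V_th/R_th and R_n = R_th.
Step 1 — V_th is the open-circuit voltage V_A - V_B (nothing connected across the terminals).
Nodal analysis, taking node 2 as the 0 V reference.
Source V1 fixes V_0 = 24 V.
KCL at each unknown node (sum of currents leaving = 0; resistances in Ω):
  Node 1: (V_1 - 24)/3 + (V_1 - 0)/30000 + (V_1 - 0)/510 = 0
Collecting terms: 0.3353 × V_1 = 8  =>  V_1 = 23.86 V
V_th = V_1 - V_2 = 23.86 - 0 = 23.86 V
Step 2 — R_th: zero the source — replace V1 by a short circuit (node 2 merges into node 0) — and find the resistance seen between A (node 1) and B (node 0).
Reduce the network between node 1 (A) and node 0 (B) by series/parallel combination:
  Rp1 = R1 ‖ R2 ‖ R3 (parallel, all between nodes 0 and 1) = 1/(1/3 + 1/30000 + 1/510) = 2.982 Ω
R_th = 2.982 Ω
I_n = V_th/R_th = 23.86/2.982 = 8 A, and R_n = R_th = 2.982 Ω

Final answer: I_n = 8 A, R_n = 2.982 Ω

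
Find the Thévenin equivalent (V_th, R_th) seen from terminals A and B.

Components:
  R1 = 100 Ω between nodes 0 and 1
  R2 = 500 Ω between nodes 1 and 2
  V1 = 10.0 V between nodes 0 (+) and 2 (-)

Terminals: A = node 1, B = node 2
Step 1 — V_th is the open-circuit voltage V_A - V_B (nothing connected across the terminals).
Nodal analysis, taking node 2 as the 0 V reference.
Source V1 fixes V_0 = 10 V.
KCL at each unknown node (sum of currents leaving = 0; resistances in Ω):
  Node 1: (V_1 - 10)/100 + (V_1 - 0)/500 = 0
Collecting terms: 0.012 × V_1 = 0.1  =>  V_1 = 8.333 V
V_th = V_1 - V_2 = 8.333 - 0 = 8.333 V
Step 2 — R_th: zero the source — replace V1 by a short circuit (node 2 merges into node 0) — and find the resistance seen between A (node 1) and B (node 0).
Reduce the network between node 1 (A) and node 0 (B) by series/parallel combination:
  Rp1 = R1 ‖ R2 (parallel, both between nodes 0 and 1) = 1/(1/100 + 1/500) = 83.33 Ω
R_th = 83.33 Ω

Final answer: V_th = 8.333 V, R_th = 83.33 Ω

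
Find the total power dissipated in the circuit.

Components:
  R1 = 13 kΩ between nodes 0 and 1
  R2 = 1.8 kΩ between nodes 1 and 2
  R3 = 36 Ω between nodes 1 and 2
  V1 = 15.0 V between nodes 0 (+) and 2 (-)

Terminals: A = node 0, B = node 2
Nodal analysis, taking node 2 as the 0 V reference.
Source V1 fixes V_0 = 15 V.
KCL at each unknown node (sum of currents leaving = 0; resistances in Ω):
  Node 1: (V_1 - 15)/13000 + (V_1 - 0)/1800 + (V_1 - 0)/36 = 0
Collecting terms: 0.02841 × V_1 = 0.001154  =>  V_1 = 0.04061 V
Power in each resistor, P = (ΔV)²/R:
  P_R1 = (15 - 0.04061)²/13000 = 0.01721 W
  P_R2 = (0.04061 - 0)²/1800 = 0.0000009164 W
  P_R3 = (0.04061 - 0)²/36 = 0.00004582 W
P_total = P_R1 + P_R2 + P_R3 = 0.01726 W

Final answer: 0.01726 W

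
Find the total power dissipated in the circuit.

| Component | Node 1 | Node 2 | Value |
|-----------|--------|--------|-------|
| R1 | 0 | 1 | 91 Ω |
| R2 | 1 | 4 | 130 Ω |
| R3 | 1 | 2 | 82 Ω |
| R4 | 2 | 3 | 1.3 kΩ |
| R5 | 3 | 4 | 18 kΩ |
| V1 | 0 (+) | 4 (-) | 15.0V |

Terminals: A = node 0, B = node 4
Nodal analysis, taking node 4 as the 0 V reference.
Source V1 fixes V_0 = 15 V.
KCL at each unknown node (sum of currents leaving = 0; resistances in Ω):
  Node 1: (V_1 - 15)/91 + (V_1 - 0)/130 + (V_1 - V_2)/82 = 0
  Node 2: (V_2 - V_1)/82 + (V_2 - V_3)/1300 = 0
  Node 3: (V_3 - V_2)/1300 + (V_3 - 0)/18000 = 0
Collecting terms (coefficients in siemens):
  0.03088·V_1 - 0.0122·V_2 = 0.1648
  0.01296·V_2 - 0.0122·V_1 - 0.0007692·V_3 = 0
  0.0008248·V_3 - 0.0007692·V_2 = 0
Solving these 3 simultaneous equations (Gaussian elimination) gives:
  V_1 = 8.799 V, V_2 = 8.762 V, V_3 = 8.172 V
Power in each resistor, P = (ΔV)²/R:
  P_R1 = (15 - 8.799)²/91 = 0.4225 W
  P_R2 = (8.799 - 0)²/130 = 0.5956 W
  P_R3 = (8.799 - 8.762)²/82 = 0.0000169 W
  P_R4 = (8.762 - 8.172)²/1300 = 0.0002679 W
  P_R5 = (8.172 - 0)²/18000 = 0.00371 W
P_total = P_R1 + P_R2 + P_R3 + P_R4 + P_R5 = 1.022 W

Final answer: 1.022 W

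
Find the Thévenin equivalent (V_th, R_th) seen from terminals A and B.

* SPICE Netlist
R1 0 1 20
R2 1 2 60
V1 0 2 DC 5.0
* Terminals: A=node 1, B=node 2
Step 1 — V_th is the open-circuit voltage V_A - V_B (nothing connected across the terminals).
Nodal analysis, taking node 2 as the 0 V reference.
Source V1 fixes V_0 = 5 V.
KCL at each unknown node (sum of currents leaving = 0; resistances in Ω):
  Node 1: (V_1 - 5)/20 + (V_1 - 0)/60 = 0
Collecting terms: 0.06667 × V_1 = 0.25  =>  V_1 = 3.75 V
V_th = V_1 - V_2 = 3.75 - 0 = 3.75 V
Step 2 — R_th: zero the source — replace V1 by a short circuit (node 2 merges into node 0) — and find the resistance seen between A (node 1) and B (node 0).
Reduce the network between node 1 (A) and node 0 (B) by series/parallel combination:
  Rp1 = R1 ‖ R2 (parallel, both between nodes 0 and 1) = 1/(1/20 + 1/60) = 15 Ω
R_th = 15 Ω

Final answer: V_th = 3.75 V, R_th = 15 Ω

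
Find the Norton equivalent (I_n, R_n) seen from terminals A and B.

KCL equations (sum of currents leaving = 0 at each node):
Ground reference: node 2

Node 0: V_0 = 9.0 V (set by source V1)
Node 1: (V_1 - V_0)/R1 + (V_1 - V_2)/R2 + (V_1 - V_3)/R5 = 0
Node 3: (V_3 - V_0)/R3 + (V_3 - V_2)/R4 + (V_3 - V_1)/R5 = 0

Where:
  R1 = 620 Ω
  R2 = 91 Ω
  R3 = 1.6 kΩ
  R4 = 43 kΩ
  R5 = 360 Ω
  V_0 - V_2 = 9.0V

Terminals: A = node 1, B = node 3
Find the Thévenin equivalent first; then I_n = V_th/R_th and R_n = R_th.
Step 1 — V_th is the open-circuit voltage V_A - V_B (nothing connected across the terminals).
Nodal analysis, taking node 2 as the 0 V reference.
Source V1 fixes V_0 = 9 V.
KCL at each unknown node (sum of currents leaving = 0; resistances in Ω):
  Node 1: (V_1 - 9)/620 + (V_1 - 0)/91 + (V_1 - V_3)/360 = 0
  Node 3: (V_3 - 9)/1600 + (V_3 - 0)/43000 + (V_3 - V_1)/360 = 0
Collecting terms (coefficients in siemens):
  0.01538·V_1 - 0.002778·V_3 = 0.01452
  0.003426·V_3 - 0.002778·V_1 = 0.005625
Determinant D = (0.01538)(0.003426) - (-0.002778)(-0.002778) = 0.00004498
V_1 = [(0.01452)(0.003426) - (-0.002778)(0.005625)]/D = 1.453 V
V_3 = [(0.01538)(0.005625) - (0.01452)(-0.002778)]/D = 2.82 V
V_th = V_1 - V_3 = 1.453 - 2.82 = -1.367 V
Step 2 — R_th: zero the source — replace V1 by a short circuit (node 2 merges into node 0) — and find the resistance seen between A (node 1) and B (node 3).
Reduce the network between node 1 (A) and node 3 (B) by series/parallel combination:
  Rp1 = R1 ‖ R2 (parallel, both between nodes 0 and 1) = 1/(1/620 + 1/91) = 79.35 Ω
  Rp2 = R3 ‖ R4 (parallel, both between nodes 0 and 3) = 1/(1/1600 + 1/43000) = 1543 Ω
  Rs1 = Rp1 + Rp2 (series, joined only at node 0) = 79.35 + 1543 = 1622 Ω
  Rp3 = R5 ‖ Rs1 (parallel, both between nodes 1 and 3) = 1/(1/360 + 1/1622) = 294.6 Ω
R_th = 294.6 Ω
I_n = V_th/R_th = -1.367/294.6 = -0.00464 A, and R_n = R_th = 294.6 Ω

Final answer: I_n = -0.00464 A, R_n = 294.6 Ω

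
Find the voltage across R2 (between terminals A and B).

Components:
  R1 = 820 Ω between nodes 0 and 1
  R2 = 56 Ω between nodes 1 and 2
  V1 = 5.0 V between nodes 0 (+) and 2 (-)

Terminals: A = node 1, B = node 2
R1 and R2 are in series across V1 (node 0 → node 1 → node 2), and the output A–B is taken across R2, so this is a voltage divider.
Series current: I = V1/(R1 + R2) = 5/(820 + 56) = 5/876 = 0.005708 A
V_R2 = I × R2 = V1 × R2/(R1 + R2) = 5 × 56/876 = 0.3196 V

Final answer: 0.3196 V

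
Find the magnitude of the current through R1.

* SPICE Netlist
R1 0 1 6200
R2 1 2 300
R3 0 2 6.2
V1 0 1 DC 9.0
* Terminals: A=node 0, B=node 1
Nodal analysis, taking node 1 as the 0 V reference.
Source V1 fixes V_0 = 9 V.
KCL at each unknown node (sum of currents leaving = 0; resistances in Ω):
  Node 2: (V_2 - 0)/300 + (V_2 - 9)/6.2 = 0
Collecting terms: 0.1646 × V_2 = 1.452  =>  V_2 = 8.818 V
I_R1 = (V_0 - V_1)/R1 = (9 - 0)/6200 = 0.001452 A
|I_R1| = 0.001452 A

Final answer: |I_R1| = 0.001452 A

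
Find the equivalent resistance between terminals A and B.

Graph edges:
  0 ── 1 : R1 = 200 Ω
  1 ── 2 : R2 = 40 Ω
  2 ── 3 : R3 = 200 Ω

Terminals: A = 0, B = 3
Reduce the network between node 0 (A) and node 3 (B) by series/parallel combination:
  Rs1 = R1 + R2 (series, joined only at node 1) = 200 + 40 = 240 Ω
  Rs2 = R3 + Rs1 (series, joined only at node 2) = 200 + 240 = 440 Ω
R_eq = 440 Ω

Final answer: 440 Ω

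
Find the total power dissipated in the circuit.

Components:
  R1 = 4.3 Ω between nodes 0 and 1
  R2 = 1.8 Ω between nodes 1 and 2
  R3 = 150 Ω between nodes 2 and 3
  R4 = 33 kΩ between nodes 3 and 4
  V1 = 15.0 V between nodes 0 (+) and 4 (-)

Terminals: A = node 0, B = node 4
Nodal analysis, taking node 4 as the 0 V reference.
Source V1 fixes V_0 = 15 V.
KCL at each unknown node (sum of currents leaving = 0; resistances in Ω):
  Node 1: (V_1 - 15)/4.3 + (V_1 - V_2)/1.8 = 0
  Node 2: (V_2 - V_1)/1.8 + (V_2 - V_3)/150 = 0
  Node 3: (V_3 - V_2)/150 + (V_3 - 0)/33000 = 0
Collecting terms (coefficients in siemens):
  0.7881·V_1 - 0.5556·V_2 = 3.488
  0.5622·V_2 - 0.5556·V_1 - 0.006667·V_3 = 0
  0.006697·V_3 - 0.006667·V_2 = 0
Solving these 3 simultaneous equations (Gaussian elimination) gives:
  V_1 = 15 V, V_2 = 15 V, V_3 = 14.93 V
Power in each resistor, P = (ΔV)²/R:
  P_R1 = (15 - 15)²/4.3 = 0.0000008801 W
  P_R2 = (15 - 15)²/1.8 = 0.0000003684 W
  P_R3 = (15 - 14.93)²/150 = 0.0000307 W
  P_R4 = (14.93 - 0)²/33000 = 0.006754 W
P_total = P_R1 + P_R2 + P_R3 + P_R4 = 0.006786 W

Final answer: 0.006786 W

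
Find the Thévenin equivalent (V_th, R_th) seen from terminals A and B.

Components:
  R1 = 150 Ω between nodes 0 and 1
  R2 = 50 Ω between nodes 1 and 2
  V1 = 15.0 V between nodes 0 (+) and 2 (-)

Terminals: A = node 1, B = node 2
Step 1 — V_th is the open-circuit voltage V_A - V_B (nothing connected across the terminals).
Nodal analysis, taking node 2 as the 0 V reference.
Source V1 fixes V_0 = 15 V.
KCL at each unknown node (sum of currents leaving = 0; resistances in Ω):
  Node 1: (V_1 - 15)/150 + (V_1 - 0)/50 = 0
Collecting terms: 0.02667 × V_1 = 0.1  =>  V_1 = 3.75 V
V_th = V_1 - V_2 = 3.75 - 0 = 3.75 V
Step 2 — R_th: zero the source — replace V1 by a short circuit (node 2 merges into node 0) — and find the resistance seen between A (node 1) and B (node 0).
Reduce the network between node 1 (A) and node 0 (B) by series/parallel combination:
  Rp1 = R1 ‖ R2 (parallel, both between nodes 0 and 1) = 1/(1/150 + 1/50) = 37.5 Ω
R_th = 37.5 Ω

Final answer: V_th = 3.75 V, R_th = 37.5 Ω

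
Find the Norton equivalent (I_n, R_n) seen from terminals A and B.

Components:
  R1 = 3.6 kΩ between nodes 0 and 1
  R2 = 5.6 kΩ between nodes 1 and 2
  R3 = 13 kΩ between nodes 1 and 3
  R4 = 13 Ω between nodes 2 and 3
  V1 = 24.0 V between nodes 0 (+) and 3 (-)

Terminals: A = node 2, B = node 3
Find the Thévenin equivalent first; then I_n = V_th/R_th and R_n = R_th.
Step 1 — V_th is the open-circuit voltage V_A - V_B (nothing connected across the terminals).
Nodal analysis, taking node 3 as the 0 V reference.
Source V1 fixes V_0 = 24 V.
KCL at each unknown node (sum of currents leaving = 0; resistances in Ω):
  Node 1: (V_1 - 24)/3600 + (V_1 - V_2)/5600 + (V_1 - 0)/13000 = 0
  Node 2: (V_2 - V_1)/5600 + (V_2 - 0)/13 = 0
Collecting terms (coefficients in siemens):
  0.0005333·V_1 - 0.0001786·V_2 = 0.006667
  0.0771·V_2 - 0.0001786·V_1 = 0
Determinant D = (0.0005333)(0.0771) - (-0.0001786)(-0.0001786) = 0.00004108
V_1 = [(0.006667)(0.0771) - (-0.0001786)(0)]/D = 12.51 V
V_2 = [(0.0005333)(0) - (0.006667)(-0.0001786)]/D = 0.02898 V
V_th = V_2 - V_3 = 0.02898 - 0 = 0.02898 V
Step 2 — R_th: zero the source — replace V1 by a short circuit (node 3 merges into node 0) — and find the resistance seen between A (node 2) and B (node 0).
Reduce the network between node 2 (A) and node 0 (B) by series/parallel combination:
  Rp1 = R1 ‖ R3 (parallel, both between nodes 0 and 1) = 1/(1/3600 + 1/13000) = 2819 Ω
  Rs1 = R2 + Rp1 (series, joined only at node 1) = 5600 + 2819 = 8419 Ω
  Rp2 = R4 ‖ Rs1 (parallel, both between nodes 0 and 2) = 1/(1/13 + 1/8419) = 12.98 Ω
R_th = 12.98 Ω
I_n = V_th/R_th = 0.02898/12.98 = 0.002232 A, and R_n = R_th = 12.98 Ω

Final answer: I_n = 0.002232 A, R_n = 12.98 Ω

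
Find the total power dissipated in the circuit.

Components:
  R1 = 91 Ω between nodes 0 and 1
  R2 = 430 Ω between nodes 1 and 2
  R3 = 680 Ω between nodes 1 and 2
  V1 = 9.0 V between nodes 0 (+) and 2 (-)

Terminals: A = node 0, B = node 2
Nodal analysis, taking node 2 as the 0 V reference.
Source V1 fixes V_0 = 9 V.
KCL at each unknown node (sum of currents leaving = 0; resistances in Ω):
  Node 1: (V_1 - 9)/91 + (V_1 - 0)/430 + (V_1 - 0)/680 = 0
Collecting terms: 0.01479 × V_1 = 0.0989  =>  V_1 = 6.689 V
Power in each resistor, P = (ΔV)²/R:
  P_R1 = (9 - 6.689)²/91 = 0.05868 W
  P_R2 = (6.689 - 0)²/430 = 0.1041 W
  P_R3 = (6.689 - 0)²/680 = 0.0658 W
P_total = P_R1 + P_R2 + P_R3 = 0.2285 W

Final answer: 0.2285 W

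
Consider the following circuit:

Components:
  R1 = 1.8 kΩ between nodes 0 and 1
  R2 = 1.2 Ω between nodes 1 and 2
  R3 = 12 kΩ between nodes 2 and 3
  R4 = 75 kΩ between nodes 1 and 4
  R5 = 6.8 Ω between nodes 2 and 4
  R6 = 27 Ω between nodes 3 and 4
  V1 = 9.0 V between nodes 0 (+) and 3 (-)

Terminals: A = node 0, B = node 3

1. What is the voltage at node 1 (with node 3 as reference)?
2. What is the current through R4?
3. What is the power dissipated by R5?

Nodal analysis, taking node 3 as the 0 V reference.
Source V1 fixes V_0 = 9 V.
KCL at each unknown node (sum of currents leaving = 0; resistances in Ω):
  Node 1: (V_1 - 9)/1800 + (V_1 - V_2)/1.2 + (V_1 - V_4)/75000 = 0
  Node 2: (V_2 - V_1)/1.2 + (V_2 - 0)/12000 + (V_2 - V_4)/6.8 = 0
  Node 4: (V_4 - V_1)/75000 + (V_4 - V_2)/6.8 + (V_4 - 0)/27 = 0
Collecting terms (coefficients in siemens):
  0.8339·V_1 - 0.8333·V_2 - 0.00001333·V_4 = 0.005
  0.9805·V_2 - 0.8333·V_1 - 0.1471·V_4 = 0
  0.1841·V_4 - 0.00001333·V_1 - 0.1471·V_2 = 0
Solving these 3 simultaneous equations (Gaussian elimination) gives:
  V_1 = 0.1712 V, V_2 = 0.1653 V, V_4 = 0.1321 V
Part 1:
  Read off the nodal solution: V_1 = 0.1712 V
Part 2:
  I_R4 = (V_1 - V_4)/R4 = (0.1712 - 0.1321)/75000 = 0.0000005219 A
  Magnitude: I_R4 = 0.0000005219 A
Part 3:
  I_R5 = (V_2 - V_4)/R5 = (0.1653 - 0.1321)/6.8 = 0.004891 A
  P_R5 = I_R5² × R5 = (0.004891)² × 6.8 = 0.0001626 W

Final answers:
1. V_1 = 0.1712 V
2. I_R4 = 5.219e-07 A
3. P_R5 = 0.0001626 W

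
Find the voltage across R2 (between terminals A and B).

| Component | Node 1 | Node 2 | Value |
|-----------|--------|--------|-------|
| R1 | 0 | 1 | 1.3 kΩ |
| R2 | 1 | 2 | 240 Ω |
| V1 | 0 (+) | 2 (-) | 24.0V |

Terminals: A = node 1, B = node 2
R1 and R2 are in series across V1 (node 0 → node 1 → node 2), and the output A–B is taken across R2, so this is a voltage divider.
Series current: I = V1/(R1 + R2) = 24/(1300 + 240) = 24/1540 = 0.01558 A
V_R2 = I × R2 = V1 × R2/(R1 + R2) = 24 × 240/1540 = 3.74 V

Final answer: 3.74 V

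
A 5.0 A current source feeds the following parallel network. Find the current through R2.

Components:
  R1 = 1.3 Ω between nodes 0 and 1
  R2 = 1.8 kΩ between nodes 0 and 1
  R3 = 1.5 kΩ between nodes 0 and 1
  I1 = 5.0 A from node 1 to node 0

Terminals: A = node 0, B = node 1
All resistors sit directly between nodes 0 and 1, so they are in parallel and share one voltage V; the full source current 5 A splits among them.
1/R_par = 1/1.3 + 1/1800 + 1/1500 = 0.7705 S  =>  R_par = 1.298 Ω
V = I × R_par = 5 × 1.298 = 6.49 V
I_R2 = V/R2 = 6.49/1800 = 0.003605 A

Final answer: 0.003605 A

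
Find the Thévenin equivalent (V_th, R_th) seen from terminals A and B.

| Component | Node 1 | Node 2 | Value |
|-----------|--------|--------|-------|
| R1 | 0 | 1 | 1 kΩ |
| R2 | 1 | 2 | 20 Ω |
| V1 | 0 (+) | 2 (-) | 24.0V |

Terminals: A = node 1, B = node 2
Step 1 — V_th is the open-circuit voltage V_A - V_B (nothing connected across the terminals).
Nodal analysis, taking node 2 as the 0 V reference.
Source V1 fixes V_0 = 24 V.
KCL at each unknown node (sum of currents leaving = 0; resistances in Ω):
  Node 1: (V_1 - 24)/1000 + (V_1 - 0)/20 = 0
Collecting terms: 0.051 × V_1 = 0.024  =>  V_1 = 0.4706 V
V_th = V_1 - V_2 = 0.4706 - 0 = 0.4706 V
Step 2 — R_th: zero the source — replace V1 by a short circuit (node 2 merges into node 0) — and find the resistance seen between A (node 1) and B (node 0).
Reduce the network between node 1 (A) and node 0 (B) by series/parallel combination:
  Rp1 = R1 ‖ R2 (parallel, both between nodes 0 and 1) = 1/(1/1000 + 1/20) = 19.61 Ω
R_th = 19.61 Ω

Final answer: V_th = 0.4706 V, R_th = 19.61 Ω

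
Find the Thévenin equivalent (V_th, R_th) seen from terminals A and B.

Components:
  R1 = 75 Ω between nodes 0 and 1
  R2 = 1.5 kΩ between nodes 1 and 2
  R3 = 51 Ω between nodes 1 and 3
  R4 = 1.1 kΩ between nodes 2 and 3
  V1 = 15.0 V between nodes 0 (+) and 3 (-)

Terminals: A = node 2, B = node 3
Step 1 — V_th is the open-circuit voltage V_A - V_B (nothing connected across the terminals).
Nodal analysis, taking node 3 as the 0 V reference.
Source V1 fixes V_0 = 15 V.
KCL at each unknown node (sum of currents leaving = 0; resistances in Ω):
  Node 1: (V_1 - 15)/75 + (V_1 - V_2)/1500 + (V_1 - 0)/51 = 0
  Node 2: (V_2 - V_1)/1500 + (V_2 - 0)/1100 = 0
Collecting terms (coefficients in siemens):
  0.03361·V_1 - 0.0006667·V_2 = 0.2
  0.001576·V_2 - 0.0006667·V_1 = 0
Determinant D = (0.03361)(0.001576) - (-0.0006667)(-0.0006667) = 0.00005251
V_1 = [(0.2)(0.001576) - (-0.0006667)(0)]/D = 6.001 V
V_2 = [(0.03361)(0) - (0.2)(-0.0006667)]/D = 2.539 V
V_th = V_2 - V_3 = 2.539 - 0 = 2.539 V
Step 2 — R_th: zero the source — replace V1 by a short circuit (node 3 merges into node 0) — and find the resistance seen between A (node 2) and B (node 0).
Reduce the network between node 2 (A) and node 0 (B) by series/parallel combination:
  Rp1 = R1 ‖ R3 (parallel, both between nodes 0 and 1) = 1/(1/75 + 1/51) = 30.36 Ω
  Rs1 = R2 + Rp1 (series, joined only at node 1) = 1500 + 30.36 = 1530 Ω
  Rp2 = R4 ‖ Rs1 (parallel, both between nodes 0 and 2) = 1/(1/1100 + 1/1530) = 640 Ω
R_th = 640 Ω

Final answer: V_th = 2.539 V, R_th = 640 Ω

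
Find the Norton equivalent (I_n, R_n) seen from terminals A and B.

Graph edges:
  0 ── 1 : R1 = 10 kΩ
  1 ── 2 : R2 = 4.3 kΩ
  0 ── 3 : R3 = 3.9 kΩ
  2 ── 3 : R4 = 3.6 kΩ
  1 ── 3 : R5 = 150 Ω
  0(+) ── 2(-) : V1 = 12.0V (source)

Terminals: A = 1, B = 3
Find the Thévenin equivalent first; then I_n = V_th/R_th and R_n = R_th.
Step 1 — V_th is the open-circuit voltage V_A - V_B (nothing connected across the terminals).
Nodal analysis, taking node 2 as the 0 V reference.
Source V1 fixes V_0 = 12 V.
KCL at each unknown node (sum of currents leaving = 0; resistances in Ω):
  Node 1: (V_1 - 12)/10000 + (V_1 - 0)/4300 + (V_1 - V_3)/150 = 0
  Node 3: (V_3 - 12)/3900 + (V_3 - 0)/3600 + (V_3 - V_1)/150 = 0
Collecting terms (coefficients in siemens):
  0.006999·V_1 - 0.006667·V_3 = 0.0012
  0.007201·V_3 - 0.006667·V_1 = 0.003077
Determinant D = (0.006999)(0.007201) - (-0.006667)(-0.006667) = 0.000005956
V_1 = [(0.0012)(0.007201) - (-0.006667)(0.003077)]/D = 4.895 V
V_3 = [(0.006999)(0.003077) - (0.0012)(-0.006667)]/D = 4.959 V
V_th = V_1 - V_3 = 4.895 - 4.959 = -0.06418 V
Step 2 — R_th: zero the source — replace V1 by a short circuit (node 2 merges into node 0) — and find the resistance seen between A (node 1) and B (node 3).
Reduce the network between node 1 (A) and node 3 (B) by series/parallel combination:
  Rp1 = R1 ‖ R2 (parallel, both between nodes 0 and 1) = 1/(1/10000 + 1/4300) = 3007 Ω
  Rp2 = R3 ‖ R4 (parallel, both between nodes 0 and 3) = 1/(1/3900 + 1/3600) = 1872 Ω
  Rs1 = Rp1 + Rp2 (series, joined only at node 0) = 3007 + 1872 = 4879 Ω
  Rp3 = R5 ‖ Rs1 (parallel, both between nodes 1 and 3) = 1/(1/150 + 1/4879) = 145.5 Ω
R_th = 145.5 Ω
I_n = V_th/R_th = -0.06418/145.5 = -0.000441 A, and R_n = R_th = 145.5 Ω

Final answer: I_n = -0.000441 A, R_n = 145.5 Ω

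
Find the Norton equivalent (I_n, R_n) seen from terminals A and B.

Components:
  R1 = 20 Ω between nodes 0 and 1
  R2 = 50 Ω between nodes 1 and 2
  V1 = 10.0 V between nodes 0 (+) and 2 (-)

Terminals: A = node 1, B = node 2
Find the Thévenin equivalent first; then I_n = V_th/R_th and R_n = R_th.
Step 1 — V_th is the open-circuit voltage V_A - V_B (nothing connected across the terminals).
Nodal analysis, taking node 2 as the 0 V reference.
Source V1 fixes V_0 = 10 V.
KCL at each unknown node (sum of currents leaving = 0; resistances in Ω):
  Node 1: (V_1 - 10)/20 + (V_1 - 0)/50 = 0
Collecting terms: 0.07 × V_1 = 0.5  =>  V_1 = 7.143 V
V_th = V_1 - V_2 = 7.143 - 0 = 7.143 V
Step 2 — R_th: zero the source — replace V1 by a short circuit (node 2 merges into node 0) — and find the resistance seen between A (node 1) and B (node 0).
Reduce the network between node 1 (A) and node 0 (B) by series/parallel combination:
  Rp1 = R1 ‖ R2 (parallel, both between nodes 0 and 1) = 1/(1/20 + 1/50) = 14.29 Ω
R_th = 14.29 Ω
I_n = V_th/R_th = 7.143/14.29 = 0.5 A, and R_n = R_th = 14.29 Ω

Final answer: I_n = 0.5 A, R_n = 14.29 Ω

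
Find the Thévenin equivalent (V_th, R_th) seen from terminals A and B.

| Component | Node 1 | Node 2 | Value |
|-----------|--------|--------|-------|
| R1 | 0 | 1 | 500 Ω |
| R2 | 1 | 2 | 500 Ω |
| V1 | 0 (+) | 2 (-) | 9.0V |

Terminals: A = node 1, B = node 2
Step 1 — V_th is the open-circuit voltage V_A - V_B (nothing connected across the terminals).
Nodal analysis, taking node 2 as the 0 V reference.
Source V1 fixes V_0 = 9 V.
KCL at each unknown node (sum of currents leaving = 0; resistances in Ω):
  Node 1: (V_1 - 9)/500 + (V_1 - 0)/500 = 0
Collecting terms: 0.004 × V_1 = 0.018  =>  V_1 = 4.5 V
V_th = V_1 - V_2 = 4.5 - 0 = 4.5 V
Step 2 — R_th: zero the source — replace V1 by a short circuit (node 2 merges into node 0) — and find the resistance seen between A (node 1) and B (node 0).
Reduce the network between node 1 (A) and node 0 (B) by series/parallel combination:
  Rp1 = R1 ‖ R2 (parallel, both between nodes 0 and 1) = 1/(1/500 + 1/500) = 250 Ω
R_th = 250 Ω

Final answer: V_th = 4.5 V, R_th = 250 Ω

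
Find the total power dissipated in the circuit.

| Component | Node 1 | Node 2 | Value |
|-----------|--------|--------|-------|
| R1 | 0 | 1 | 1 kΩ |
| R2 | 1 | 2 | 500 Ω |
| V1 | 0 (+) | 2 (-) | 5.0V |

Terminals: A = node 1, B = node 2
Nodal analysis, taking node 2 as the 0 V reference.
Source V1 fixes V_0 = 5 V.
KCL at each unknown node (sum of currents leaving = 0; resistances in Ω):
  Node 1: (V_1 - 5)/1000 + (V_1 - 0)/500 = 0
Collecting terms: 0.003 × V_1 = 0.005  =>  V_1 = 1.667 V
Power in each resistor, P = (ΔV)²/R:
  P_R1 = (5 - 1.667)²/1000 = 0.01111 W
  P_R2 = (1.667 - 0)²/500 = 0.005556 W
P_total = P_R1 + P_R2 = 0.01667 W

Final answer: 0.01667 W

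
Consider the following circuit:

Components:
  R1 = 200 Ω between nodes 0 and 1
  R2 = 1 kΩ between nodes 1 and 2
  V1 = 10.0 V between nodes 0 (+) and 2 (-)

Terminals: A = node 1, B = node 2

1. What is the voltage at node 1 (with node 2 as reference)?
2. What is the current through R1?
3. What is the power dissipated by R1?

Nodal analysis, taking node 2 as the 0 V reference.
Source V1 fixes V_0 = 10 V.
KCL at each unknown node (sum of currents leaving = 0; resistances in Ω):
  Node 1: (V_1 - 10)/200 + (V_1 - 0)/1000 = 0
Collecting terms: 0.006 × V_1 = 0.05  =>  V_1 = 8.333 V
Part 1:
  Read off the nodal solution: V_1 = 8.333 V
Part 2:
  I_R1 = (V_0 - V_1)/R1 = (10 - 8.333)/200 = 0.008333 A
  Magnitude: I_R1 = 0.008333 A
Part 3:
  I_R1 = (V_0 - V_1)/R1 = (10 - 8.333)/200 = 0.008333 A
  P_R1 = I_R1² × R1 = (0.008333)² × 200 = 0.01389 W

Final answers:
1. V_1 = 8.333 V
2. I_R1 = 0.008333 A
3. P_R1 = 0.01389 W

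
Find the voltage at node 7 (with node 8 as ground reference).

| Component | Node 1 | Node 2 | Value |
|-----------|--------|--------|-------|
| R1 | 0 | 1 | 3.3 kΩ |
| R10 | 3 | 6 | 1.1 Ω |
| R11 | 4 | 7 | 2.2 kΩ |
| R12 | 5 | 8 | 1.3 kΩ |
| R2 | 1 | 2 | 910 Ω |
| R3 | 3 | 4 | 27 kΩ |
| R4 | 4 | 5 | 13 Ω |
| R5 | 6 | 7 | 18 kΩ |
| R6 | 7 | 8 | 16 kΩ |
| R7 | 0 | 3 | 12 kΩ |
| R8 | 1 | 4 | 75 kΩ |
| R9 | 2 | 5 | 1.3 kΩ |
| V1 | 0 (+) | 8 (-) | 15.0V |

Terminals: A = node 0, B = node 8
Nodal analysis, taking node 8 as the 0 V reference.
Source V1 fixes V_0 = 15 V.
KCL at each unknown node (sum of currents leaving = 0; resistances in Ω):
  Node 1: (V_1 - 15)/3300 + (V_1 - V_2)/910 + (V_1 - V_4)/75000 = 0
  Node 2: (V_2 - V_1)/910 + (V_2 - V_5)/1300 = 0
  Node 3: (V_3 - V_4)/27000 + (V_3 - 15)/12000 + (V_3 - V_6)/1.1 = 0
  Node 4: (V_4 - V_3)/27000 + (V_4 - V_5)/13 + (V_4 - V_1)/75000 + (V_4 - V_7)/2200 = 0
  Node 5: (V_5 - V_4)/13 + (V_5 - V_2)/1300 + (V_5 - 0)/1300 = 0
  Node 6: (V_6 - V_7)/18000 + (V_6 - V_3)/1.1 = 0
  Node 7: (V_7 - V_6)/18000 + (V_7 - 0)/16000 + (V_7 - V_4)/2200 = 0
Collecting terms (coefficients in siemens):
  0.001415·V_1 - 0.001099·V_2 - 0.00001333·V_4 = 0.004545
  0.001868·V_2 - 0.001099·V_1 - 0.0007692·V_5 = 0
  0.9092·V_3 - 0.00003704·V_4 - 0.9091·V_6 = 0.00125
  0.07743·V_4 - 0.00001333·V_1 - 0.00003704·V_3 - 0.07692·V_5 - 0.0004545·V_7 = 0
  0.07846·V_5 - 0.0007692·V_2 - 0.07692·V_4 = 0
  0.9091·V_6 - 0.9091·V_3 - 0.00005556·V_7 = 0
  0.0005726·V_7 - 0.0004545·V_4 - 0.00005556·V_6 = 0
Solving these 7 simultaneous equations (Gaussian elimination) gives:
  V_1 = 7.853 V, V_2 = 5.939 V, V_3 = 8.857 V, V_4 = 3.209 V
  V_5 = 3.204 V, V_6 = 8.856 V, V_7 = 3.406 V
The requested potential is V_7 = 3.406 V.

Final answer: V_7 = 3.406 V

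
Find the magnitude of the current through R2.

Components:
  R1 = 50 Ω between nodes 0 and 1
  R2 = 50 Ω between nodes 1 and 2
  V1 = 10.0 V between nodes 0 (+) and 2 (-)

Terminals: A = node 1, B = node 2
Nodal analysis, taking node 2 as the 0 V reference.
Source V1 fixes V_0 = 10 V.
KCL at each unknown node (sum of currents leaving = 0; resistances in Ω):
  Node 1: (V_1 - 10)/50 + (V_1 - 0)/50 = 0
Collecting terms: 0.04 × V_1 = 0.2  =>  V_1 = 5 V
I_R2 = (V_1 - V_2)/R2 = (5 - 0)/50 = 0.1 A
|I_R2| = 0.1 A

Final answer: |I_R2| = 0.1 A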